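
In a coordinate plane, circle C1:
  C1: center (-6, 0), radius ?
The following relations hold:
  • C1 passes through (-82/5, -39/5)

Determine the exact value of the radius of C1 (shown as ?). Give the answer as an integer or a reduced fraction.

13

1. [C1∋P]  r_C1² − 169 = 0  ⇒  r_C1 = 13 (r>0 drops 1)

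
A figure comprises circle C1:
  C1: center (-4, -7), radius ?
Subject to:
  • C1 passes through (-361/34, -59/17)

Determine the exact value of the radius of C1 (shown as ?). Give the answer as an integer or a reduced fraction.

15/2

1. [C1∋P]  r_C1² − 225/4 = 0  ⇒  r_C1 = 15/2 (r>0 drops 1)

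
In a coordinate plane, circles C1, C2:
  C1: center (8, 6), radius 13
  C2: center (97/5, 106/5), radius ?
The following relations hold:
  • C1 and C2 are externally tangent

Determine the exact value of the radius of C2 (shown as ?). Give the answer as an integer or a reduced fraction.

6

1. [ext C1·C2]  r_C2² + 26r_C2 − 192 = 0  ⇒  r_C2 = 6 (r>0 drops 1)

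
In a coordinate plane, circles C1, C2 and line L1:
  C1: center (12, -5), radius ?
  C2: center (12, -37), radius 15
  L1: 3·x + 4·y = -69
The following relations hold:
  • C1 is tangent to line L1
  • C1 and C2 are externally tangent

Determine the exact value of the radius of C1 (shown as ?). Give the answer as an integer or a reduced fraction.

1. [C1‖L1]  r_C1² − 289 = 0  ⇒  r_C1 = 17 (r>0 drops 1)
2. [ext C1·C2]  r_C1² + 30r_C1 − 799 = 0  ⇒  r_C1 = 17 (r>0 drops 1)

17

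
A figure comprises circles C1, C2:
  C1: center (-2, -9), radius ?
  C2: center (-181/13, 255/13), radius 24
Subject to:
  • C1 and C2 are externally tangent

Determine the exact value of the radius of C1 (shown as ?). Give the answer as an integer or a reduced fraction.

1. [ext C1·C2]  r_C1² + 48r_C1 − 385 = 0  ⇒  r_C1 = 7 (r>0 drops 1)

7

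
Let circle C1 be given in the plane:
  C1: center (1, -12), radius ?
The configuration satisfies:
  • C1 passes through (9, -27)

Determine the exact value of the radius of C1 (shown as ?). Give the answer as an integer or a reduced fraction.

1. [C1∋P]  r_C1² − 289 = 0  ⇒  r_C1 = 17 (r>0 drops 1)

17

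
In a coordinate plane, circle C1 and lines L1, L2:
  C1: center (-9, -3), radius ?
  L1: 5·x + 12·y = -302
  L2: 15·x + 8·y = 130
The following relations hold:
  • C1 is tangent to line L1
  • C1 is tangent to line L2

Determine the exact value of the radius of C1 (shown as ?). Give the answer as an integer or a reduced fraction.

17

1. [C1‖L1]  r_C1² − 289 = 0  ⇒  r_C1 = 17 (r>0 drops 1)
2. [C1‖L2]  r_C1² − 289 = 0  ⇒  r_C1 = 17 (r>0 drops 1)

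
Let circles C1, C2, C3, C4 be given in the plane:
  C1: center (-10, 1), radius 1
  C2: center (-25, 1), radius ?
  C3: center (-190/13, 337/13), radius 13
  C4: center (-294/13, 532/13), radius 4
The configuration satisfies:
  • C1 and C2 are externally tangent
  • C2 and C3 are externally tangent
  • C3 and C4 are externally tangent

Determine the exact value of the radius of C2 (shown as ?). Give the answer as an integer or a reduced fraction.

1. [ext C1·C2]  r_C2² + 2r_C2 − 224 = 0  ⇒  r_C2 = 14 (r>0 drops 1)
2. [ext C2·C3]  r_C2² + 26r_C2 − 560 = 0  ⇒  r_C2 = 14 (r>0 drops 1)

14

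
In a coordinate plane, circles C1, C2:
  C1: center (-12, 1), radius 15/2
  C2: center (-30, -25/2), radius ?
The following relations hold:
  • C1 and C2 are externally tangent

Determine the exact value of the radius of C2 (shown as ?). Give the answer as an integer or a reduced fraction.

15

1. [ext C1·C2]  r_C2² + 15r_C2 − 450 = 0  ⇒  r_C2 = 15 (r>0 drops 1)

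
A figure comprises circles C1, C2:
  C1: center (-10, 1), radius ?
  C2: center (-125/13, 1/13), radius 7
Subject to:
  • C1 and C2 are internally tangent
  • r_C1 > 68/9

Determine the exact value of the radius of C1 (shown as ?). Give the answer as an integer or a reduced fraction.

8

1. [int C1,C2]  r_C1² − 14r_C1 + 48 = 0  ⇒  r_C1 = 6 or 8
2. given r_C1 > 68/9: keep 8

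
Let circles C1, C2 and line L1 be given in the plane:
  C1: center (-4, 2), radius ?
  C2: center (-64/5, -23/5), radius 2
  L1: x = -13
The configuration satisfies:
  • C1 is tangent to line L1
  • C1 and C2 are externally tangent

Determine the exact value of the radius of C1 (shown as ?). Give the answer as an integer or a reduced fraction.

1. [C1‖L1]  r_C1² − 81 = 0  ⇒  r_C1 = 9 (r>0 drops 1)
2. [ext C1·C2]  r_C1² + 4r_C1 − 117 = 0  ⇒  r_C1 = 9 (r>0 drops 1)

9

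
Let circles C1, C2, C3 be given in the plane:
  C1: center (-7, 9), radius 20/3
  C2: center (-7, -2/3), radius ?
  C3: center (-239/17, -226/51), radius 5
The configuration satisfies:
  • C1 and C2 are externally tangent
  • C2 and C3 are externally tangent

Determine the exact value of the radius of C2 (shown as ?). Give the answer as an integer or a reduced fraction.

3

1. [ext C1·C2]  r_C2² + (40/3)r_C2 − 49 = 0  ⇒  r_C2 = 3 (r>0 drops 1)
2. [ext C2·C3]  r_C2² + 10r_C2 − 39 = 0  ⇒  r_C2 = 3 (r>0 drops 1)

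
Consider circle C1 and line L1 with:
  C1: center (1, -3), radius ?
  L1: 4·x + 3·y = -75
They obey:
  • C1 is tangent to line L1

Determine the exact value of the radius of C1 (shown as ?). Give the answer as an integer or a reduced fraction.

14

1. [C1‖L1]  r_C1² − 196 = 0  ⇒  r_C1 = 14 (r>0 drops 1)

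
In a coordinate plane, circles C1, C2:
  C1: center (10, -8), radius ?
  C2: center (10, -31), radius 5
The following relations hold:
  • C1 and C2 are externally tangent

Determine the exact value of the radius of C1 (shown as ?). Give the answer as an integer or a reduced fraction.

18

1. [ext C1·C2]  r_C1² + 10r_C1 − 504 = 0  ⇒  r_C1 = 18 (r>0 drops 1)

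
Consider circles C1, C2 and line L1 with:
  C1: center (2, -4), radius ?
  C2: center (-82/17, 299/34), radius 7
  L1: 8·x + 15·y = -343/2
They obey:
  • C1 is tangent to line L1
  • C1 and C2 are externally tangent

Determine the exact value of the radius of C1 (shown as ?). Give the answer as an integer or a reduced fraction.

15/2

1. [C1‖L1]  r_C1² − 225/4 = 0  ⇒  r_C1 = 15/2 (r>0 drops 1)
2. [ext C1·C2]  r_C1² + 14r_C1 − 645/4 = 0  ⇒  r_C1 = 15/2 (r>0 drops 1)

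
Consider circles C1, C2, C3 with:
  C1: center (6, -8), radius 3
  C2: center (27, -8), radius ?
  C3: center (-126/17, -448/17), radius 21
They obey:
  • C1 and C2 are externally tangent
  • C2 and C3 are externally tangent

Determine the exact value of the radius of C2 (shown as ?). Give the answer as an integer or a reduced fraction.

1. [ext C1·C2]  r_C2² + 6r_C2 − 432 = 0  ⇒  r_C2 = 18 (r>0 drops 1)
2. [ext C2·C3]  r_C2² + 42r_C2 − 1080 = 0  ⇒  r_C2 = 18 (r>0 drops 1)

18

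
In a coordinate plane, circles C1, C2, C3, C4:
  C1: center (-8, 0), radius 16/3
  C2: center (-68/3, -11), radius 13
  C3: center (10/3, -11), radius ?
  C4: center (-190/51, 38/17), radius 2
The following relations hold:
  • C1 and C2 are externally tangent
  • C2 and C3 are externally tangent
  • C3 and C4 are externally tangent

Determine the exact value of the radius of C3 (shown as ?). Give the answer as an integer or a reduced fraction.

13

1. [ext C2·C3]  r_C3² + 26r_C3 − 507 = 0  ⇒  r_C3 = 13 (r>0 drops 1)
2. [ext C3·C4]  r_C3² + 4r_C3 − 221 = 0  ⇒  r_C3 = 13 (r>0 drops 1)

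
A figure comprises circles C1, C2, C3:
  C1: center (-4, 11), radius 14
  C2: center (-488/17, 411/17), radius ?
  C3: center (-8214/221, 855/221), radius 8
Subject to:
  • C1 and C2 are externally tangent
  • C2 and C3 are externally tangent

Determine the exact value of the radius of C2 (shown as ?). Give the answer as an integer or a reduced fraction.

14

1. [ext C1·C2]  r_C2² + 28r_C2 − 588 = 0  ⇒  r_C2 = 14 (r>0 drops 1)
2. [ext C2·C3]  r_C2² + 16r_C2 − 420 = 0  ⇒  r_C2 = 14 (r>0 drops 1)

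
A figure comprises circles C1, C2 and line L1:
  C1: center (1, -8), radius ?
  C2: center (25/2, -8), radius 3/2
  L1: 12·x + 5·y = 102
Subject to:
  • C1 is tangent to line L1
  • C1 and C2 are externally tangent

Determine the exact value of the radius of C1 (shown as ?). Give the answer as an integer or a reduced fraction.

10

1. [C1‖L1]  r_C1² − 100 = 0  ⇒  r_C1 = 10 (r>0 drops 1)
2. [ext C1·C2]  r_C1² + 3r_C1 − 130 = 0  ⇒  r_C1 = 10 (r>0 drops 1)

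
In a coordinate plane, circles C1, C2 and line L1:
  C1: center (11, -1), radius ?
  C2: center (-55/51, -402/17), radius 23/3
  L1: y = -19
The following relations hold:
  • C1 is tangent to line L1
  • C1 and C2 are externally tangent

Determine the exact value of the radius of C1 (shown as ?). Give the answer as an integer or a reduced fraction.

1. [C1‖L1]  r_C1² − 324 = 0  ⇒  r_C1 = 18 (r>0 drops 1)
2. [ext C1·C2]  r_C1² + (46/3)r_C1 − 600 = 0  ⇒  r_C1 = 18 (r>0 drops 1)

18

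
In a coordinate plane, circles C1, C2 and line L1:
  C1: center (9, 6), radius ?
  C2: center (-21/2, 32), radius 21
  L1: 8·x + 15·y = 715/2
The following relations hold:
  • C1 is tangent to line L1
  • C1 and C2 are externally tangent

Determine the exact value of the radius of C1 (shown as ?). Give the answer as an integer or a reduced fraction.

1. [C1‖L1]  r_C1² − 529/4 = 0  ⇒  r_C1 = 23/2 (r>0 drops 1)
2. [ext C1·C2]  r_C1² + 42r_C1 − 2461/4 = 0  ⇒  r_C1 = 23/2 (r>0 drops 1)

23/2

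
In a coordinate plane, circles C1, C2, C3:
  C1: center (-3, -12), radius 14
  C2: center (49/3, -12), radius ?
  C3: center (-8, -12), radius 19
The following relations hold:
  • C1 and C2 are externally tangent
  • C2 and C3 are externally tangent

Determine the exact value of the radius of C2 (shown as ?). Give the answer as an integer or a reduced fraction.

16/3

1. [ext C1·C2]  r_C2² + 28r_C2 − 1600/9 = 0  ⇒  r_C2 = 16/3 (r>0 drops 1)
2. [ext C2·C3]  r_C2² + 38r_C2 − 2080/9 = 0  ⇒  r_C2 = 16/3 (r>0 drops 1)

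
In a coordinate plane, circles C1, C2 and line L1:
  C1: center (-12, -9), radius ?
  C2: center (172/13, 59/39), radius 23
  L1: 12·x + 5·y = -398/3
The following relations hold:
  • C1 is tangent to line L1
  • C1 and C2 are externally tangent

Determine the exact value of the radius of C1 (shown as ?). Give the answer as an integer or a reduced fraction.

1. [C1‖L1]  r_C1² − 169/9 = 0  ⇒  r_C1 = 13/3 (r>0 drops 1)
2. [ext C1·C2]  r_C1² + 46r_C1 − 1963/9 = 0  ⇒  r_C1 = 13/3 (r>0 drops 1)

13/3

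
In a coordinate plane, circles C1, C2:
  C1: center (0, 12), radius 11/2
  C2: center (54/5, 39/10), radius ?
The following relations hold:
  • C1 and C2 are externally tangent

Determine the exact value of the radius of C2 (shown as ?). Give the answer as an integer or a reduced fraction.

1. [ext C1·C2]  r_C2² + 11r_C2 − 152 = 0  ⇒  r_C2 = 8 (r>0 drops 1)

8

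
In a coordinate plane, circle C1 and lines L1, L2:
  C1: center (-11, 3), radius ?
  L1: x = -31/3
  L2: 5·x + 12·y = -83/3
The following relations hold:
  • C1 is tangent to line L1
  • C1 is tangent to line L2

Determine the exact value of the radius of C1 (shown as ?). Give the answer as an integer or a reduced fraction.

2/3

1. [C1‖L1]  r_C1² − 4/9 = 0  ⇒  r_C1 = 2/3 (r>0 drops 1)
2. [C1‖L2]  r_C1² − 4/9 = 0  ⇒  r_C1 = 2/3 (r>0 drops 1)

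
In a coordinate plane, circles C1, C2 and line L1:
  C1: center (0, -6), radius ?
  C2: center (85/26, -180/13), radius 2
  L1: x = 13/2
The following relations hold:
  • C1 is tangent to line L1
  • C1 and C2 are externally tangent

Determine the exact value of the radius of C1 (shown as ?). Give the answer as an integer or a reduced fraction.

1. [C1‖L1]  r_C1² − 169/4 = 0  ⇒  r_C1 = 13/2 (r>0 drops 1)
2. [ext C1·C2]  r_C1² + 4r_C1 − 273/4 = 0  ⇒  r_C1 = 13/2 (r>0 drops 1)

13/2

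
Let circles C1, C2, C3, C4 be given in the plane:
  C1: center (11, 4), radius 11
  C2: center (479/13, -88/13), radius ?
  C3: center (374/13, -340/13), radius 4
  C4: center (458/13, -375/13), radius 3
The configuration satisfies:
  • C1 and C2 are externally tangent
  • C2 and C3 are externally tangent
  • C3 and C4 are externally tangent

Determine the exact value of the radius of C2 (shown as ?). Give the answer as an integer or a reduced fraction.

17

1. [ext C1·C2]  r_C2² + 22r_C2 − 663 = 0  ⇒  r_C2 = 17 (r>0 drops 1)
2. [ext C2·C3]  r_C2² + 8r_C2 − 425 = 0  ⇒  r_C2 = 17 (r>0 drops 1)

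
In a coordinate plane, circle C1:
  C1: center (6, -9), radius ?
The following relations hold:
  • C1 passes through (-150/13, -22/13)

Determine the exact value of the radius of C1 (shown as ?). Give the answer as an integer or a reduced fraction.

19

1. [C1∋P]  r_C1² − 361 = 0  ⇒  r_C1 = 19 (r>0 drops 1)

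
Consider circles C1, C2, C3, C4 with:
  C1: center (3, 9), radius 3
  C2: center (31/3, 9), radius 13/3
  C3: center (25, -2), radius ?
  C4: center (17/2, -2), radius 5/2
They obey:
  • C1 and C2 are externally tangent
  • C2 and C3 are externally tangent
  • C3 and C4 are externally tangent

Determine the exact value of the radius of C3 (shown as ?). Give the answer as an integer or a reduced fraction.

14

1. [ext C2·C3]  r_C3² + (26/3)r_C3 − 952/3 = 0  ⇒  r_C3 = 14 (r>0 drops 1)
2. [ext C3·C4]  r_C3² + 5r_C3 − 266 = 0  ⇒  r_C3 = 14 (r>0 drops 1)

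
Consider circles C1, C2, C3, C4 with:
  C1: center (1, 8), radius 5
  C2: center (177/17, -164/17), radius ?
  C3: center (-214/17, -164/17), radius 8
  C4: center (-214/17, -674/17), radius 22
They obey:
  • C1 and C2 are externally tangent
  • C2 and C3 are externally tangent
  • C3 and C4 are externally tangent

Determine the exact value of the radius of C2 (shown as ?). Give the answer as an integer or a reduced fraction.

1. [ext C1·C2]  r_C2² + 10r_C2 − 375 = 0  ⇒  r_C2 = 15 (r>0 drops 1)
2. [ext C2·C3]  r_C2² + 16r_C2 − 465 = 0  ⇒  r_C2 = 15 (r>0 drops 1)

15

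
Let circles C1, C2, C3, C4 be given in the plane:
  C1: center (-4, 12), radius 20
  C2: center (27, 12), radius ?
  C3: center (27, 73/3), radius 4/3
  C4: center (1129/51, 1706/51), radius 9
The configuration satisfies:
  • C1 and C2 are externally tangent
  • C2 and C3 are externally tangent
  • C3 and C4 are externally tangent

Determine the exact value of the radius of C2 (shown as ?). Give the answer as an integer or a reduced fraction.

1. [ext C1·C2]  r_C2² + 40r_C2 − 561 = 0  ⇒  r_C2 = 11 (r>0 drops 1)
2. [ext C2·C3]  r_C2² + (8/3)r_C2 − 451/3 = 0  ⇒  r_C2 = 11 (r>0 drops 1)

11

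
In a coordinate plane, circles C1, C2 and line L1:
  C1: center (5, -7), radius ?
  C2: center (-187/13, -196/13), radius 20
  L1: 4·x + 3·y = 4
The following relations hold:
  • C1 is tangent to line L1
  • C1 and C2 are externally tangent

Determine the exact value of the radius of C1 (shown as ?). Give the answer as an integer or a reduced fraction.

1. [C1‖L1]  r_C1² − 1 = 0  ⇒  r_C1 = 1 (r>0 drops 1)
2. [ext C1·C2]  r_C1² + 40r_C1 − 41 = 0  ⇒  r_C1 = 1 (r>0 drops 1)

1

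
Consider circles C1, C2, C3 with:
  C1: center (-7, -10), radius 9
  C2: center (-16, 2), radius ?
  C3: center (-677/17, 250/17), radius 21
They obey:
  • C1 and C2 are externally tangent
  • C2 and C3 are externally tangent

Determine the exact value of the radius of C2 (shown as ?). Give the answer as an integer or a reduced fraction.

1. [ext C1·C2]  r_C2² + 18r_C2 − 144 = 0  ⇒  r_C2 = 6 (r>0 drops 1)
2. [ext C2·C3]  r_C2² + 42r_C2 − 288 = 0  ⇒  r_C2 = 6 (r>0 drops 1)

6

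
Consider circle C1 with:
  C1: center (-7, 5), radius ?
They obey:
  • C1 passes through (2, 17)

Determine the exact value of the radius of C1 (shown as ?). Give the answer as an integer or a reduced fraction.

15

1. [C1∋P]  r_C1² − 225 = 0  ⇒  r_C1 = 15 (r>0 drops 1)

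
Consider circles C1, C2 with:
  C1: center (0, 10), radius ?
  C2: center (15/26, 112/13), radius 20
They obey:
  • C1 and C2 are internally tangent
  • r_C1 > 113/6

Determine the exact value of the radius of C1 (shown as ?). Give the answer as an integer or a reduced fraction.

43/2

1. [int C1,C2]  r_C1² − 40r_C1 + 1591/4 = 0  ⇒  r_C1 = 37/2 or 43/2
2. given r_C1 > 113/6: keep 43/2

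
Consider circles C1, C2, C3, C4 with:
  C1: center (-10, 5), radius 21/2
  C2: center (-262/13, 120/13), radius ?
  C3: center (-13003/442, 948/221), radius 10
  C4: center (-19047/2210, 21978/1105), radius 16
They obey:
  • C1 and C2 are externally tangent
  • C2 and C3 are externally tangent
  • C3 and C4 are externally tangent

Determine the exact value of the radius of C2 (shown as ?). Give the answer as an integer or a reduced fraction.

1/2

1. [ext C1·C2]  r_C2² + 21r_C2 − 43/4 = 0  ⇒  r_C2 = 1/2 (r>0 drops 1)
2. [ext C2·C3]  r_C2² + 20r_C2 − 41/4 = 0  ⇒  r_C2 = 1/2 (r>0 drops 1)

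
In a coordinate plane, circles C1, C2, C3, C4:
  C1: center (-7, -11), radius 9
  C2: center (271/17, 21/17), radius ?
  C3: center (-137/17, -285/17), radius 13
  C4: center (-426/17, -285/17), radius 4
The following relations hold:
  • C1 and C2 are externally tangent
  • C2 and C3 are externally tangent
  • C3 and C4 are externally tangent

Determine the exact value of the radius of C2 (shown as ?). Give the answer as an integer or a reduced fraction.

1. [ext C1·C2]  r_C2² + 18r_C2 − 595 = 0  ⇒  r_C2 = 17 (r>0 drops 1)
2. [ext C2·C3]  r_C2² + 26r_C2 − 731 = 0  ⇒  r_C2 = 17 (r>0 drops 1)

17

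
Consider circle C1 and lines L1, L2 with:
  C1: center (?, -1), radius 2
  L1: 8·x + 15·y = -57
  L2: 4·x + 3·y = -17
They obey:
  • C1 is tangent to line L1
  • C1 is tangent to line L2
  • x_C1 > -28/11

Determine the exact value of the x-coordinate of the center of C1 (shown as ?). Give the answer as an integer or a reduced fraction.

1. [C1‖L1]  x_C1² + (21/2)x_C1 + 19/2 = 0  ⇒  x_C1 = -19/2 or -1
2. [C1‖L2]  x_C1² + 7x_C1 + 6 = 0  ⇒  x_C1 = -6 or -1

-1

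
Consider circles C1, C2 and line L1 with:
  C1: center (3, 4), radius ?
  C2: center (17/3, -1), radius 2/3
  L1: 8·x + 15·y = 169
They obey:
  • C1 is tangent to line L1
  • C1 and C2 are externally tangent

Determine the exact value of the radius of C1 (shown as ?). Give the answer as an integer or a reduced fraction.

1. [C1‖L1]  r_C1² − 25 = 0  ⇒  r_C1 = 5 (r>0 drops 1)
2. [ext C1·C2]  r_C1² + (4/3)r_C1 − 95/3 = 0  ⇒  r_C1 = 5 (r>0 drops 1)

5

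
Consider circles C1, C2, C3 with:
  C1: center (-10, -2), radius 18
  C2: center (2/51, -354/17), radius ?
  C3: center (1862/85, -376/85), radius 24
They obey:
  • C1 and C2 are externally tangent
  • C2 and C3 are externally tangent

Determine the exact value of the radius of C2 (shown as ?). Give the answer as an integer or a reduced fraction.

1. [ext C1·C2]  r_C2² + 36r_C2 − 1180/9 = 0  ⇒  r_C2 = 10/3 (r>0 drops 1)
2. [ext C2·C3]  r_C2² + 48r_C2 − 1540/9 = 0  ⇒  r_C2 = 10/3 (r>0 drops 1)

10/3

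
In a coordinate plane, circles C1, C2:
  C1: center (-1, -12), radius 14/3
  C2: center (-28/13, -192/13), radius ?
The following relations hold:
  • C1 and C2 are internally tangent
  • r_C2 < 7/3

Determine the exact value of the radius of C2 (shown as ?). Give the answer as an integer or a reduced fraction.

1. [int C1,C2]  r_C2² − (28/3)r_C2 + 115/9 = 0  ⇒  r_C2 = 5/3 or 23/3
2. given r_C2 < 7/3: keep 5/3

5/3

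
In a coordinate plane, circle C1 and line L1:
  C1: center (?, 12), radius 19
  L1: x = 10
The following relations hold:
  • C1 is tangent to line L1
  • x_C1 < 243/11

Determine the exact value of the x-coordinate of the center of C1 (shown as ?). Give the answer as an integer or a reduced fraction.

-9

1. [C1‖L1]  x_C1² − 20x_C1 − 261 = 0  ⇒  x_C1 = -9 or 29
2. given x_C1 < 243/11: keep -9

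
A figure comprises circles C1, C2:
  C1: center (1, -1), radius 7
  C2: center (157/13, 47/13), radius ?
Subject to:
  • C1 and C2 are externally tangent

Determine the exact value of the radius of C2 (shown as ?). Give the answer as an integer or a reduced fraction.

5

1. [ext C1·C2]  r_C2² + 14r_C2 − 95 = 0  ⇒  r_C2 = 5 (r>0 drops 1)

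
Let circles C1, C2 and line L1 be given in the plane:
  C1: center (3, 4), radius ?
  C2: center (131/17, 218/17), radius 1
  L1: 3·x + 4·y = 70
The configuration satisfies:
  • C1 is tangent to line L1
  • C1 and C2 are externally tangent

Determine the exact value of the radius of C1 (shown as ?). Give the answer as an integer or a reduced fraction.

1. [C1‖L1]  r_C1² − 81 = 0  ⇒  r_C1 = 9 (r>0 drops 1)
2. [ext C1·C2]  r_C1² + 2r_C1 − 99 = 0  ⇒  r_C1 = 9 (r>0 drops 1)

9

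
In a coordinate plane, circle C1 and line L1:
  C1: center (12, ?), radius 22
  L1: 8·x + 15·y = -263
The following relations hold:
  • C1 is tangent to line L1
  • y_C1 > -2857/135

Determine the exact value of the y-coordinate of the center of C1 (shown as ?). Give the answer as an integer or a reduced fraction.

1. [C1‖L1]  y_C1² + (718/15)y_C1 − 733/15 = 0  ⇒  y_C1 = -733/15 or 1
2. given y_C1 > -2857/135: keep 1

1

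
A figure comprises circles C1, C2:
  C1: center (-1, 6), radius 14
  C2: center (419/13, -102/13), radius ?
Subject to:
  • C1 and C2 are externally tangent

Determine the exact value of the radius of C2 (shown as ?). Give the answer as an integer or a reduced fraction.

22

1. [ext C1·C2]  r_C2² + 28r_C2 − 1100 = 0  ⇒  r_C2 = 22 (r>0 drops 1)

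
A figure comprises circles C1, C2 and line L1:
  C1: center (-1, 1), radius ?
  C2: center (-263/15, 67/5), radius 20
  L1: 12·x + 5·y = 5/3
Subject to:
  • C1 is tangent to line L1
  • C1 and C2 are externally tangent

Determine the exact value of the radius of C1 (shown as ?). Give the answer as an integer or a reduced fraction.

2/3

1. [C1‖L1]  r_C1² − 4/9 = 0  ⇒  r_C1 = 2/3 (r>0 drops 1)
2. [ext C1·C2]  r_C1² + 40r_C1 − 244/9 = 0  ⇒  r_C1 = 2/3 (r>0 drops 1)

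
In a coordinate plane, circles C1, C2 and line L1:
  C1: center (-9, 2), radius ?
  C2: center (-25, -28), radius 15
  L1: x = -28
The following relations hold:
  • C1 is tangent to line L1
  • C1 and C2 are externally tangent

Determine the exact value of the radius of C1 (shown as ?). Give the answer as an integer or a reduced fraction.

1. [C1‖L1]  r_C1² − 361 = 0  ⇒  r_C1 = 19 (r>0 drops 1)
2. [ext C1·C2]  r_C1² + 30r_C1 − 931 = 0  ⇒  r_C1 = 19 (r>0 drops 1)

19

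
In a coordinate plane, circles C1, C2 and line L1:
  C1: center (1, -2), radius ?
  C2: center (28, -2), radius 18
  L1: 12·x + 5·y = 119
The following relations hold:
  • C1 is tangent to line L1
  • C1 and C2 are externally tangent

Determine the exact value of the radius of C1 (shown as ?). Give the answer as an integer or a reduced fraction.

9

1. [C1‖L1]  r_C1² − 81 = 0  ⇒  r_C1 = 9 (r>0 drops 1)
2. [ext C1·C2]  r_C1² + 36r_C1 − 405 = 0  ⇒  r_C1 = 9 (r>0 drops 1)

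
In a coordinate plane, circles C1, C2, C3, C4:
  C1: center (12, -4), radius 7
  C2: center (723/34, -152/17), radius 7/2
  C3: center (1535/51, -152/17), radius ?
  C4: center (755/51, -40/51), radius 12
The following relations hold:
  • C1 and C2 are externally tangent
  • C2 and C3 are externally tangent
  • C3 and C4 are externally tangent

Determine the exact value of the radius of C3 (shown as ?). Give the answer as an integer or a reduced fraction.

16/3

1. [ext C2·C3]  r_C3² + 7r_C3 − 592/9 = 0  ⇒  r_C3 = 16/3 (r>0 drops 1)
2. [ext C3·C4]  r_C3² + 24r_C3 − 1408/9 = 0  ⇒  r_C3 = 16/3 (r>0 drops 1)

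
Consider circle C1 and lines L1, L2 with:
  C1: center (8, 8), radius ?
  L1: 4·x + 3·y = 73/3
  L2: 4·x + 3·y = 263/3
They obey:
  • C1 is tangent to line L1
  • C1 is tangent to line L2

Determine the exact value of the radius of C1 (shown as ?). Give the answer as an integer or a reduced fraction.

1. [C1‖L1]  r_C1² − 361/9 = 0  ⇒  r_C1 = 19/3 (r>0 drops 1)
2. [C1‖L2]  r_C1² − 361/9 = 0  ⇒  r_C1 = 19/3 (r>0 drops 1)

19/3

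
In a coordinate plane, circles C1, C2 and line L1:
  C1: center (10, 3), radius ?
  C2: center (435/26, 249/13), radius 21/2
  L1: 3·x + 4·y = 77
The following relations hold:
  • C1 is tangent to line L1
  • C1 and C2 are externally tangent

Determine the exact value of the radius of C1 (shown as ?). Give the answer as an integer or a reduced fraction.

7

1. [C1‖L1]  r_C1² − 49 = 0  ⇒  r_C1 = 7 (r>0 drops 1)
2. [ext C1·C2]  r_C1² + 21r_C1 − 196 = 0  ⇒  r_C1 = 7 (r>0 drops 1)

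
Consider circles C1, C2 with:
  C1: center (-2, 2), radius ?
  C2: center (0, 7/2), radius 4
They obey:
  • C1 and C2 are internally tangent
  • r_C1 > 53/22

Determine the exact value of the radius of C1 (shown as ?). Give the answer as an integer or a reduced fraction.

13/2

1. [int C1,C2]  r_C1² − 8r_C1 + 39/4 = 0  ⇒  r_C1 = 3/2 or 13/2
2. given r_C1 > 53/22: keep 13/2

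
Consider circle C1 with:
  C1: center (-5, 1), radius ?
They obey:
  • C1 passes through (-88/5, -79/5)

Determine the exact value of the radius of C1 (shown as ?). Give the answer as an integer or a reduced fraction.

1. [C1∋P]  r_C1² − 441 = 0  ⇒  r_C1 = 21 (r>0 drops 1)

21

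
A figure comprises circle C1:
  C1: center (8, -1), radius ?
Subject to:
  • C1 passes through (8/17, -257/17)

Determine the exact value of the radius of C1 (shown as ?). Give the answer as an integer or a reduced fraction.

16

1. [C1∋P]  r_C1² − 256 = 0  ⇒  r_C1 = 16 (r>0 drops 1)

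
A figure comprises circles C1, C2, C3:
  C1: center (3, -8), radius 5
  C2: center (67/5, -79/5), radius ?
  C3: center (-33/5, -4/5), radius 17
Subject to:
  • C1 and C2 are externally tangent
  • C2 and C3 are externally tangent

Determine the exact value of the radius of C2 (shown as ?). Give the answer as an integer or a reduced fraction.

8

1. [ext C1·C2]  r_C2² + 10r_C2 − 144 = 0  ⇒  r_C2 = 8 (r>0 drops 1)
2. [ext C2·C3]  r_C2² + 34r_C2 − 336 = 0  ⇒  r_C2 = 8 (r>0 drops 1)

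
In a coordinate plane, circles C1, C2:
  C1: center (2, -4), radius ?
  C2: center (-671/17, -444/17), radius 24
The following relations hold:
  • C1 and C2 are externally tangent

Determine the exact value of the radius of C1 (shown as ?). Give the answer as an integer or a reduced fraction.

1. [ext C1·C2]  r_C1² + 48r_C1 − 1633 = 0  ⇒  r_C1 = 23 (r>0 drops 1)

23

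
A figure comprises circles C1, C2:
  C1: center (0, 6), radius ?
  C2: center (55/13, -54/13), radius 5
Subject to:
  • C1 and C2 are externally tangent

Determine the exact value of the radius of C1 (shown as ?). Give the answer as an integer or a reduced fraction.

1. [ext C1·C2]  r_C1² + 10r_C1 − 96 = 0  ⇒  r_C1 = 6 (r>0 drops 1)

6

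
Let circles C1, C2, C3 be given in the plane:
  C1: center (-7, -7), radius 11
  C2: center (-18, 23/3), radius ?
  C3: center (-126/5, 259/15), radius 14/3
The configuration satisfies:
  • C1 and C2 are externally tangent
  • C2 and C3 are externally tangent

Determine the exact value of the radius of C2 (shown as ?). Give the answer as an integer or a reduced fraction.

1. [ext C1·C2]  r_C2² + 22r_C2 − 1936/9 = 0  ⇒  r_C2 = 22/3 (r>0 drops 1)
2. [ext C2·C3]  r_C2² + (28/3)r_C2 − 1100/9 = 0  ⇒  r_C2 = 22/3 (r>0 drops 1)

22/3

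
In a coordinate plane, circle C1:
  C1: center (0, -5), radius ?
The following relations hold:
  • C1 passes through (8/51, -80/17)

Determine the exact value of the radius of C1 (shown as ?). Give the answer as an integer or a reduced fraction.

1. [C1∋P]  r_C1² − 1/9 = 0  ⇒  r_C1 = 1/3 (r>0 drops 1)

1/3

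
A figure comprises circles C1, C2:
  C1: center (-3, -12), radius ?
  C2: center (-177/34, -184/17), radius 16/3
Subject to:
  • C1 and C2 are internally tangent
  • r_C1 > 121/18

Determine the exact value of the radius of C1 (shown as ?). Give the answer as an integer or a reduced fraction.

1. [int C1,C2]  r_C1² − (32/3)r_C1 + 799/36 = 0  ⇒  r_C1 = 17/6 or 47/6
2. given r_C1 > 121/18: keep 47/6

47/6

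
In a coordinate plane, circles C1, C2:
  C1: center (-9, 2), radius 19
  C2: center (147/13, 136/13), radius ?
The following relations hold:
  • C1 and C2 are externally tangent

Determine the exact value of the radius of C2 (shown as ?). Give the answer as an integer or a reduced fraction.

3

1. [ext C1·C2]  r_C2² + 38r_C2 − 123 = 0  ⇒  r_C2 = 3 (r>0 drops 1)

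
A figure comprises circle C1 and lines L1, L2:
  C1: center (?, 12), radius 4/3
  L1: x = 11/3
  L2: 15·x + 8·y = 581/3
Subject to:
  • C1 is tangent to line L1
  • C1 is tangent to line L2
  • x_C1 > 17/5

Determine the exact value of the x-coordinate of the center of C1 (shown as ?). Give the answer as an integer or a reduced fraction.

5

1. [C1‖L1]  x_C1² − (22/3)x_C1 + 35/3 = 0  ⇒  x_C1 = 7/3 or 5
2. [C1‖L2]  x_C1² − (586/45)x_C1 + 361/9 = 0  ⇒  x_C1 = 5 or 361/45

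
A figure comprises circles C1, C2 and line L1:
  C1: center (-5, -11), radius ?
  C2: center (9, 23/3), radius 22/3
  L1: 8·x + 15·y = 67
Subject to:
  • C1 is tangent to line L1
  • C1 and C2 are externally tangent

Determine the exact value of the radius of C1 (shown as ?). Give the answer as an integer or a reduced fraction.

1. [C1‖L1]  r_C1² − 256 = 0  ⇒  r_C1 = 16 (r>0 drops 1)
2. [ext C1·C2]  r_C1² + (44/3)r_C1 − 1472/3 = 0  ⇒  r_C1 = 16 (r>0 drops 1)

16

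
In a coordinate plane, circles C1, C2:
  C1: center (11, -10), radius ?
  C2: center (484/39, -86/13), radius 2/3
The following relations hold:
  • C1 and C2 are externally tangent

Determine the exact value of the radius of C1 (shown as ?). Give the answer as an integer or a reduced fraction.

3

1. [ext C1·C2]  r_C1² + (4/3)r_C1 − 13 = 0  ⇒  r_C1 = 3 (r>0 drops 1)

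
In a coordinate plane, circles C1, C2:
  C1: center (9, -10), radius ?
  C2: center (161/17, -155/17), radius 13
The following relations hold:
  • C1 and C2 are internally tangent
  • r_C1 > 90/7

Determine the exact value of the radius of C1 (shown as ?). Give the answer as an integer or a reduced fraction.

1. [int C1,C2]  r_C1² − 26r_C1 + 168 = 0  ⇒  r_C1 = 12 or 14
2. given r_C1 > 90/7: keep 14

14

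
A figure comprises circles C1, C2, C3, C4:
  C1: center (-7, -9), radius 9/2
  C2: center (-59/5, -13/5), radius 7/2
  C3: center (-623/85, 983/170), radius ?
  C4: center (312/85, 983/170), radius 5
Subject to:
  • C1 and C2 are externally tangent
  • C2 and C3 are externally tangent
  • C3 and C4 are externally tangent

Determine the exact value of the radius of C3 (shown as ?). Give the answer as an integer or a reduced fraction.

1. [ext C2·C3]  r_C3² + 7r_C3 − 78 = 0  ⇒  r_C3 = 6 (r>0 drops 1)
2. [ext C3·C4]  r_C3² + 10r_C3 − 96 = 0  ⇒  r_C3 = 6 (r>0 drops 1)

6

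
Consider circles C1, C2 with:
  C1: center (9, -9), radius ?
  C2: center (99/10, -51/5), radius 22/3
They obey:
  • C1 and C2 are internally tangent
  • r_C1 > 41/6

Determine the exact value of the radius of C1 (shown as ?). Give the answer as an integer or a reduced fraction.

1. [int C1,C2]  r_C1² − (44/3)r_C1 + 1855/36 = 0  ⇒  r_C1 = 35/6 or 53/6
2. given r_C1 > 41/6: keep 53/6

53/6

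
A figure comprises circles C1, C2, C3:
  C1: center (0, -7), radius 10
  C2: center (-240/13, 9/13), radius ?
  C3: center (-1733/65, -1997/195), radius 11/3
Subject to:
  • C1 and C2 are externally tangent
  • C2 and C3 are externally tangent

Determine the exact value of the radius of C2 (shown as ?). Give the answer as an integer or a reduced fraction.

1. [ext C1·C2]  r_C2² + 20r_C2 − 300 = 0  ⇒  r_C2 = 10 (r>0 drops 1)
2. [ext C2·C3]  r_C2² + (22/3)r_C2 − 520/3 = 0  ⇒  r_C2 = 10 (r>0 drops 1)

10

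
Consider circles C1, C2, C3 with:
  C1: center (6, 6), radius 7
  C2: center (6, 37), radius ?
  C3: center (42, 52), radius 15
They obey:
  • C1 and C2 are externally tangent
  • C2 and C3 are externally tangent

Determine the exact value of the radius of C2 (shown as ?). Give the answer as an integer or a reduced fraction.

24

1. [ext C1·C2]  r_C2² + 14r_C2 − 912 = 0  ⇒  r_C2 = 24 (r>0 drops 1)
2. [ext C2·C3]  r_C2² + 30r_C2 − 1296 = 0  ⇒  r_C2 = 24 (r>0 drops 1)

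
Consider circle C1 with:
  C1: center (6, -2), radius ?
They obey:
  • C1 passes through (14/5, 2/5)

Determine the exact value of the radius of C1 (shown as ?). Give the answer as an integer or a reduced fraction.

1. [C1∋P]  r_C1² − 16 = 0  ⇒  r_C1 = 4 (r>0 drops 1)

4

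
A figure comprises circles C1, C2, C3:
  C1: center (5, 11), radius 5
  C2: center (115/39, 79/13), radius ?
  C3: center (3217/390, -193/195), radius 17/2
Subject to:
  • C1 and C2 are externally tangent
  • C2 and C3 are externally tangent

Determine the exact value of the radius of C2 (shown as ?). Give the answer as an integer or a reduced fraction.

1. [ext C1·C2]  r_C2² + 10r_C2 − 31/9 = 0  ⇒  r_C2 = 1/3 (r>0 drops 1)
2. [ext C2·C3]  r_C2² + 17r_C2 − 52/9 = 0  ⇒  r_C2 = 1/3 (r>0 drops 1)

1/3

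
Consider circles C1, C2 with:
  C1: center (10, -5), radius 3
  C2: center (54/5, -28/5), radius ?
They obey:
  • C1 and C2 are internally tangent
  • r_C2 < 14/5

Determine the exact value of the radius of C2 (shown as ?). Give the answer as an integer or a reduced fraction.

1. [int C1,C2]  r_C2² − 6r_C2 + 8 = 0  ⇒  r_C2 = 2 or 4
2. given r_C2 < 14/5: keep 2

2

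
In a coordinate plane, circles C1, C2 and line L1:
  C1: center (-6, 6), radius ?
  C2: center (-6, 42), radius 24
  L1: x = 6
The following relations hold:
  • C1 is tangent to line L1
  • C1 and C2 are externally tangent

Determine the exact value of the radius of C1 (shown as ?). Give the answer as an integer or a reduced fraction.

1. [C1‖L1]  r_C1² − 144 = 0  ⇒  r_C1 = 12 (r>0 drops 1)
2. [ext C1·C2]  r_C1² + 48r_C1 − 720 = 0  ⇒  r_C1 = 12 (r>0 drops 1)

12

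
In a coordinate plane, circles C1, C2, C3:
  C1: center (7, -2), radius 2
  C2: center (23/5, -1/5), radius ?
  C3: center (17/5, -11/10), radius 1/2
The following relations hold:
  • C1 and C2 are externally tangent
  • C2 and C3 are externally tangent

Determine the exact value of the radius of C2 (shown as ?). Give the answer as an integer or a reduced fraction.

1

1. [ext C1·C2]  r_C2² + 4r_C2 − 5 = 0  ⇒  r_C2 = 1 (r>0 drops 1)
2. [ext C2·C3]  r_C2² + 1r_C2 − 2 = 0  ⇒  r_C2 = 1 (r>0 drops 1)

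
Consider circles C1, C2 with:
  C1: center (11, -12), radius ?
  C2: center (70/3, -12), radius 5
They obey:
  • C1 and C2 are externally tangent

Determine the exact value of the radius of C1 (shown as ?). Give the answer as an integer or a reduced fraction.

1. [ext C1·C2]  r_C1² + 10r_C1 − 1144/9 = 0  ⇒  r_C1 = 22/3 (r>0 drops 1)

22/3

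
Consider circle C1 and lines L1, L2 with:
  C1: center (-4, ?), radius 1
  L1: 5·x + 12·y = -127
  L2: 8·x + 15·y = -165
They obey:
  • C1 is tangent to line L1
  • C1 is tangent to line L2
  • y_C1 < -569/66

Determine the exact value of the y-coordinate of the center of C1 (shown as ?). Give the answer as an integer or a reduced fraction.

-10

1. [C1‖L1]  y_C1² + (107/6)y_C1 + 235/3 = 0  ⇒  y_C1 = -10 or -47/6
2. [C1‖L2]  y_C1² + (266/15)y_C1 + 232/3 = 0  ⇒  y_C1 = -10 or -116/15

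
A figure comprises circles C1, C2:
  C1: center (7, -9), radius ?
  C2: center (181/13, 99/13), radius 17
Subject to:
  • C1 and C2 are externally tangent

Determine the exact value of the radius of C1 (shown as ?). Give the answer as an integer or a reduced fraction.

1. [ext C1·C2]  r_C1² + 34r_C1 − 35 = 0  ⇒  r_C1 = 1 (r>0 drops 1)

1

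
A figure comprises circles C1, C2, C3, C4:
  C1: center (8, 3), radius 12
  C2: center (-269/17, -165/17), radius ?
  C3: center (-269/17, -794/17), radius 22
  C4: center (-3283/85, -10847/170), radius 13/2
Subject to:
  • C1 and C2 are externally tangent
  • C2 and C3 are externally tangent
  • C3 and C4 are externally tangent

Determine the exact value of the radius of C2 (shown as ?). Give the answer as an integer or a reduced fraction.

15

1. [ext C1·C2]  r_C2² + 24r_C2 − 585 = 0  ⇒  r_C2 = 15 (r>0 drops 1)
2. [ext C2·C3]  r_C2² + 44r_C2 − 885 = 0  ⇒  r_C2 = 15 (r>0 drops 1)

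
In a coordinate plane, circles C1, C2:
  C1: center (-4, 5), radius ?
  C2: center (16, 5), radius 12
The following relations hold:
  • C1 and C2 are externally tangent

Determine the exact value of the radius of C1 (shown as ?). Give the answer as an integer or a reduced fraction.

1. [ext C1·C2]  r_C1² + 24r_C1 − 256 = 0  ⇒  r_C1 = 8 (r>0 drops 1)

8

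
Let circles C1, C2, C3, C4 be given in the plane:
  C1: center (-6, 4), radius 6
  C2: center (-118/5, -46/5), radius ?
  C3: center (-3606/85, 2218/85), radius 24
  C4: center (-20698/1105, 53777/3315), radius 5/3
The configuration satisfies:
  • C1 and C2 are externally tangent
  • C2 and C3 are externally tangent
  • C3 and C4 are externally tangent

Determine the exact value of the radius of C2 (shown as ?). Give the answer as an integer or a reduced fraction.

16

1. [ext C1·C2]  r_C2² + 12r_C2 − 448 = 0  ⇒  r_C2 = 16 (r>0 drops 1)
2. [ext C2·C3]  r_C2² + 48r_C2 − 1024 = 0  ⇒  r_C2 = 16 (r>0 drops 1)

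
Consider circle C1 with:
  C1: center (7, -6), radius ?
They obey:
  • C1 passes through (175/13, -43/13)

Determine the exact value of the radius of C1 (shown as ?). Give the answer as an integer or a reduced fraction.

7

1. [C1∋P]  r_C1² − 49 = 0  ⇒  r_C1 = 7 (r>0 drops 1)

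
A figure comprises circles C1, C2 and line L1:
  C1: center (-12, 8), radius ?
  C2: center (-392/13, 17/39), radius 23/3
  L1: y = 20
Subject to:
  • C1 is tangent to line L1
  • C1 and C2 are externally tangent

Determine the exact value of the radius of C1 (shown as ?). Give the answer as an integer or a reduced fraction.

1. [C1‖L1]  r_C1² − 144 = 0  ⇒  r_C1 = 12 (r>0 drops 1)
2. [ext C1·C2]  r_C1² + (46/3)r_C1 − 328 = 0  ⇒  r_C1 = 12 (r>0 drops 1)

12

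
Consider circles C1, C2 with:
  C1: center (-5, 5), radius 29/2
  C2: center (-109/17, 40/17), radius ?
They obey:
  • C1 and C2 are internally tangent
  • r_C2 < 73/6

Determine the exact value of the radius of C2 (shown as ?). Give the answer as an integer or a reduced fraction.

1. [int C1,C2]  r_C2² − 29r_C2 + 805/4 = 0  ⇒  r_C2 = 23/2 or 35/2
2. given r_C2 < 73/6: keep 23/2

23/2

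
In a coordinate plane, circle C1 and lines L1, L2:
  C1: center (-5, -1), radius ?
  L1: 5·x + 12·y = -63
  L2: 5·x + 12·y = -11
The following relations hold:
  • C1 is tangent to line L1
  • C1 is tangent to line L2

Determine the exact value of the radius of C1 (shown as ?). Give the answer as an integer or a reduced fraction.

1. [C1‖L1]  r_C1² − 4 = 0  ⇒  r_C1 = 2 (r>0 drops 1)
2. [C1‖L2]  r_C1² − 4 = 0  ⇒  r_C1 = 2 (r>0 drops 1)

2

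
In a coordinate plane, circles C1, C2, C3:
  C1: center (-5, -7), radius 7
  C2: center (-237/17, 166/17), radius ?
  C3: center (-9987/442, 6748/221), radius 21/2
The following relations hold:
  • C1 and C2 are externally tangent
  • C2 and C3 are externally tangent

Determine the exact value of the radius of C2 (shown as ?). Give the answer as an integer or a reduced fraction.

1. [ext C1·C2]  r_C2² + 14r_C2 − 312 = 0  ⇒  r_C2 = 12 (r>0 drops 1)
2. [ext C2·C3]  r_C2² + 21r_C2 − 396 = 0  ⇒  r_C2 = 12 (r>0 drops 1)

12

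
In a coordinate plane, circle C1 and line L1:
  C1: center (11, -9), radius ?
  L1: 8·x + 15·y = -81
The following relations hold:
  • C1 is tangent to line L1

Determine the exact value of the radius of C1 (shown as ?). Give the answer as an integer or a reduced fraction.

1. [C1‖L1]  r_C1² − 4 = 0  ⇒  r_C1 = 2 (r>0 drops 1)

2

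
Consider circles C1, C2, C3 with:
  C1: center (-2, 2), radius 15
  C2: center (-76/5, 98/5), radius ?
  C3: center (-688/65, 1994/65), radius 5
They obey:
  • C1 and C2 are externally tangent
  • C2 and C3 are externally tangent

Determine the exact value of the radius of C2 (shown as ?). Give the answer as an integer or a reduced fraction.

1. [ext C1·C2]  r_C2² + 30r_C2 − 259 = 0  ⇒  r_C2 = 7 (r>0 drops 1)
2. [ext C2·C3]  r_C2² + 10r_C2 − 119 = 0  ⇒  r_C2 = 7 (r>0 drops 1)

7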